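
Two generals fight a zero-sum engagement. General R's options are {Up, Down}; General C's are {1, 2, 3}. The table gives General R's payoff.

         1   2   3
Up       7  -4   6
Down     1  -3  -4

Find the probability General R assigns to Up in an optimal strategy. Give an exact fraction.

1/11

Row minima: Up → -4, Down → -4; maximin = -4.
Column maxima: 1 → 7, 2 → -3, 3 → 6; minimax = -3.
-4 ≠ -3, so there is no saddle point; optimal play is mixed.
1 is strictly dominated by 2 (it gives General R strictly more in every row), so General C never plays it.
On the remaining 2×2 (Up, Down vs 2, 3):
Let General R play Up with probability p. Expected payoff against 2: (-4)p + (-3)(1−p) = −p − 3; against 3: 6p + (-4)(1−p) = 10p − 4.
Setting these equal: −p − 3 = 10p − 4 ⇒ −11p = -1 ⇒ p = 1/11, and the value is (-1)·(1/11) − 3 = -34/11.
For General C: with q = P(2), equating Up's and Down's payoffs gives −10q + 6 = q − 4 ⇒ q = 10/11.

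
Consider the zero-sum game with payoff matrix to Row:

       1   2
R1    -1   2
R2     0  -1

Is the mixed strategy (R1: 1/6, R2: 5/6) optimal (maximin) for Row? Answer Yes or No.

Against 1 this mix gives (1/6)·(-1) + (5/6)·0 = -1/6.
Against 2 this mix gives (1/6)·2 + (5/6)·(-1) = -1/2.
Column will play 2, holding Row to -1/2. Shifting weight toward the row that does better against 2 would raise this floor (the equalizing mix achieves -1/4 against both 2 and 1), so the proposed strategy is not optimal.

No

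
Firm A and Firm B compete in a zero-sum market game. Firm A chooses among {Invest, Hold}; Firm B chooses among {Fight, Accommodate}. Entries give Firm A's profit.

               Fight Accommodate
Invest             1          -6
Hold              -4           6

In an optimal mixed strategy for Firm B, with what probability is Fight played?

Row minima: Invest → -6, Hold → -4; maximin = -4.
Column maxima: Fight → 1, Accommodate → 6; minimax = 1.
-4 ≠ 1, so there is no saddle point; optimal play is mixed.
Let Firm A play Invest with probability p. Expected payoff against Fight: 1p + (-4)(1−p) = 5p − 4; against Accommodate: (-6)p + 6(1−p) = −12p + 6.
Setting these equal: 5p − 4 = −12p + 6 ⇒ 17p = 10 ⇒ p = 10/17, and the value is (5)·(10/17) − 4 = -18/17.
For Firm B: with q = P(Fight), equating Invest's and Hold's payoffs gives 7q − 6 = −10q + 6 ⇒ q = 12/17.

12/17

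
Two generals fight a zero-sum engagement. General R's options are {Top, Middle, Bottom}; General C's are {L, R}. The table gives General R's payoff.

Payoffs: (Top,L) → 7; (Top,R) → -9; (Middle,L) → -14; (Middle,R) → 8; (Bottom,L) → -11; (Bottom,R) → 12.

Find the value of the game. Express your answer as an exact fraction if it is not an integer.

Row minima: Top → -9, Middle → -14, Bottom → -11; maximin = -9.
Column maxima: L → 7, R → 12; minimax = 7.
-9 ≠ 7, so there is no saddle point; optimal play is mixed.
Middle is strictly dominated by Bottom, so General R never plays it.
On the remaining 2×2 (Top, Bottom vs L, R):
Let General R play Top with probability p. Expected payoff against L: 7p + (-11)(1−p) = 18p − 11; against R: (-9)p + 12(1−p) = −21p + 12.
Setting these equal: 18p − 11 = −21p + 12 ⇒ 39p = 23 ⇒ p = 23/39, and the value is (18)·(23/39) − 11 = -5/13.
For General C: with q = P(L), equating Top's and Bottom's payoffs gives 16q − 9 = −23q + 12 ⇒ q = 7/13.

-5/13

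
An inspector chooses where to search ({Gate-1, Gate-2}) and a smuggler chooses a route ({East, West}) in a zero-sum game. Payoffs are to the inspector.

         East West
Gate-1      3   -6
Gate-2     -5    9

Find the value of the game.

-3/23

Row minima: Gate-1 → -6, Gate-2 → -5; maximin = -5.
Column maxima: East → 3, West → 9; minimax = 3.
-5 ≠ 3, so there is no saddle point; optimal play is mixed.
Let the inspector play Gate-1 with probability p. Expected payoff against East: 3p + (-5)(1−p) = 8p − 5; against West: (-6)p + 9(1−p) = −15p + 9.
Setting these equal: 8p − 5 = −15p + 9 ⇒ 23p = 14 ⇒ p = 14/23, and the value is (8)·(14/23) − 5 = -3/23.
For the smuggler: with q = P(East), equating Gate-1's and Gate-2's payoffs gives 9q − 6 = −14q + 9 ⇒ q = 15/23.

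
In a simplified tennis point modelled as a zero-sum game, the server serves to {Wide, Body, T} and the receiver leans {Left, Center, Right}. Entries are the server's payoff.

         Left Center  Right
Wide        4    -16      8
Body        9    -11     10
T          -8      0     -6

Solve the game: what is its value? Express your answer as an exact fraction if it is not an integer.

Row minima: Wide → -16, Body → -11, T → -8; maximin = -8.
Column maxima: Left → 9, Center → 0, Right → 10; minimax = 0.
-8 ≠ 0, so there is no saddle point; optimal play is mixed.
Wide is strictly dominated by Body, so the server never plays it.
Right is strictly dominated by Left (it gives the server strictly more in every row), so the receiver never plays it.
On the remaining 2×2 (Body, T vs Left, Center):
Let the server play Body with probability p. Expected payoff against Left: 9p + (-8)(1−p) = 17p − 8; against Center: (-11)p + 0(1−p) = −11p.
Setting these equal: 17p − 8 = −11p ⇒ 28p = 8 ⇒ p = 2/7, and the value is (17)·(2/7) − 8 = -22/7.
For the receiver: with q = P(Left), equating Body's and T's payoffs gives 20q − 11 = −8q ⇒ q = 11/28.

-22/7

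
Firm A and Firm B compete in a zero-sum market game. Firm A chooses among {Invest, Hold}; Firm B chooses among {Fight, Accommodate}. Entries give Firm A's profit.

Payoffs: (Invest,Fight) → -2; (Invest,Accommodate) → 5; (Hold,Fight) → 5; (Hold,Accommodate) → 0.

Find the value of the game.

Row minima: Invest → -2, Hold → 0; maximin = 0.
Column maxima: Fight → 5, Accommodate → 5; minimax = 5.
0 ≠ 5, so there is no saddle point; optimal play is mixed.
Let Firm A play Invest with probability p. Expected payoff against Fight: (-2)p + 5(1−p) = −7p + 5; against Accommodate: 5p + 0(1−p) = 5p.
Setting these equal: −7p + 5 = 5p ⇒ −12p = -5 ⇒ p = 5/12, and the value is (-7)·(5/12) + 5 = 25/12.
For Firm B: with q = P(Fight), equating Invest's and Hold's payoffs gives −7q + 5 = 5q ⇒ q = 5/12.

25/12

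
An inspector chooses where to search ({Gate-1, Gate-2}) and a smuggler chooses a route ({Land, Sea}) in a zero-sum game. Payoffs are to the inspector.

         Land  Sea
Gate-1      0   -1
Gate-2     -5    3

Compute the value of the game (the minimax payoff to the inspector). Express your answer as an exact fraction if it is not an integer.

Row minima: Gate-1 → -1, Gate-2 → -5; maximin = -1.
Column maxima: Land → 0, Sea → 3; minimax = 0.
-1 ≠ 0, so there is no saddle point; optimal play is mixed.
Let the inspector play Gate-1 with probability p. Expected payoff against Land: 0p + (-5)(1−p) = 5p − 5; against Sea: (-1)p + 3(1−p) = −4p + 3.
Setting these equal: 5p − 5 = −4p + 3 ⇒ 9p = 8 ⇒ p = 8/9, and the value is (5)·(8/9) − 5 = -5/9.
For the smuggler: with q = P(Land), equating Gate-1's and Gate-2's payoffs gives q − 1 = −8q + 3 ⇒ q = 4/9.

-5/9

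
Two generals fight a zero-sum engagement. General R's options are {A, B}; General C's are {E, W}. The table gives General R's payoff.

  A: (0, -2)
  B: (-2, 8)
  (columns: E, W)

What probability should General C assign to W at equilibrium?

1/6

Row minima: A → -2, B → -2; maximin = -2.
Column maxima: E → 0, W → 8; minimax = 0.
-2 ≠ 0, so there is no saddle point; optimal play is mixed.
Let General R play A with probability p. Expected payoff against E: 0p + (-2)(1−p) = 2p − 2; against W: (-2)p + 8(1−p) = −10p + 8.
Setting these equal: 2p − 2 = −10p + 8 ⇒ 12p = 10 ⇒ p = 5/6, and the value is (2)·(5/6) − 2 = -1/3.
For General C: with q = P(E), equating A's and B's payoffs gives 2q − 2 = −10q + 8 ⇒ q = 5/6.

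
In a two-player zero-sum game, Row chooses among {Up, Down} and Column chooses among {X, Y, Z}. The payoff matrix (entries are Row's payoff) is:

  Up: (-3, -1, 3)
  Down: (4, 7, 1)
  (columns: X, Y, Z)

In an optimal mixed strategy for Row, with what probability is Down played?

2/3

Row minima: Up → -3, Down → 1; maximin = 1.
Column maxima: X → 4, Y → 7, Z → 3; minimax = 3.
1 ≠ 3, so there is no saddle point; optimal play is mixed.
Y is strictly dominated by X (it gives Row strictly more in every row), so Column never plays it.
On the remaining 2×2 (Up, Down vs X, Z):
Let Row play Up with probability p. Expected payoff against X: (-3)p + 4(1−p) = −7p + 4; against Z: 3p + 1(1−p) = 2p + 1.
Setting these equal: −7p + 4 = 2p + 1 ⇒ −9p = -3 ⇒ p = 1/3, and the value is (-7)·(1/3) + 4 = 5/3.
For Column: with q = P(X), equating Up's and Down's payoffs gives −6q + 3 = 3q + 1 ⇒ q = 2/9.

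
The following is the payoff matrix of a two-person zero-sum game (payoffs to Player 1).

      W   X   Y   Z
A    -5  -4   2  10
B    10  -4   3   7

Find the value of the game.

-4

Row minima: A → -5, B → -4; maximin = -4.
Column maxima: W → 10, X → -4, Y → 3, Z → 10; minimax = -4.
Since maximin = minimax = -4, there is a saddle point and the value is -4.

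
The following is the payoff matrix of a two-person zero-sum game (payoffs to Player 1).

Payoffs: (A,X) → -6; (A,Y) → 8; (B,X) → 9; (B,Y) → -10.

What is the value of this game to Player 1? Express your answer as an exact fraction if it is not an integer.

4/11

Row minima: A → -6, B → -10; maximin = -6.
Column maxima: X → 9, Y → 8; minimax = 8.
-6 ≠ 8, so there is no saddle point; optimal play is mixed.
Let Player 1 play A with probability p. Expected payoff against X: (-6)p + 9(1−p) = −15p + 9; against Y: 8p + (-10)(1−p) = 18p − 10.
Setting these equal: −15p + 9 = 18p − 10 ⇒ −33p = -19 ⇒ p = 19/33, and the value is (-15)·(19/33) + 9 = 4/11.
For Player 2: with q = P(X), equating A's and B's payoffs gives −14q + 8 = 19q − 10 ⇒ q = 6/11.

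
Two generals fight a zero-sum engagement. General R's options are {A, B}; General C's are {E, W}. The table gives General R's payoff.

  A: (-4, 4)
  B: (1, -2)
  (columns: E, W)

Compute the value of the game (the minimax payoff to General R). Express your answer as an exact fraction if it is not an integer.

-4/11

Row minima: A → -4, B → -2; maximin = -2.
Column maxima: E → 1, W → 4; minimax = 1.
-2 ≠ 1, so there is no saddle point; optimal play is mixed.
Let General R play A with probability p. Expected payoff against E: (-4)p + 1(1−p) = −5p + 1; against W: 4p + (-2)(1−p) = 6p − 2.
Setting these equal: −5p + 1 = 6p − 2 ⇒ −11p = -3 ⇒ p = 3/11, and the value is (-5)·(3/11) + 1 = -4/11.
For General C: with q = P(E), equating A's and B's payoffs gives −8q + 4 = 3q − 2 ⇒ q = 6/11.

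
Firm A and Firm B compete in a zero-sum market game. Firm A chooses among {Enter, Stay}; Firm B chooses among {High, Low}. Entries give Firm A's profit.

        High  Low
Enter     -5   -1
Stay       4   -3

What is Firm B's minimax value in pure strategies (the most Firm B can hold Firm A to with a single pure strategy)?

Column maxima: High → 4, Low → -1.
The smallest of these is -1.

-1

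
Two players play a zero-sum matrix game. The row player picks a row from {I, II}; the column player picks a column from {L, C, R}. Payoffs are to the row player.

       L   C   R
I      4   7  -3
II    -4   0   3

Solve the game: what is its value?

0

Row minima: I → -3, II → -4; maximin = -3.
Column maxima: L → 4, C → 7, R → 3; minimax = 3.
-3 ≠ 3, so there is no saddle point; optimal play is mixed.
C is strictly dominated by L (it gives the row player strictly more in every row), so the column player never plays it.
On the remaining 2×2 (I, II vs L, R):
Let the row player play I with probability p. Expected payoff against L: 4p + (-4)(1−p) = 8p − 4; against R: (-3)p + 3(1−p) = −6p + 3.
Setting these equal: 8p − 4 = −6p + 3 ⇒ 14p = 7 ⇒ p = 1/2, and the value is (8)·(1/2) − 4 = 0.
For the column player: with q = P(L), equating I's and II's payoffs gives 7q − 3 = −7q + 3 ⇒ q = 3/7.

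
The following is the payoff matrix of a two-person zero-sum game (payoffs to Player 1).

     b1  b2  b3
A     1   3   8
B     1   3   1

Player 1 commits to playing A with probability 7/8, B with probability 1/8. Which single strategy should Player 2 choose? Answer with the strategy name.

b1

If Player 2 plays b1, Player 1's expected payoff is (7/8)·1 + (1/8)·1 = 1.
If Player 2 plays b2, Player 1's expected payoff is (7/8)·3 + (1/8)·3 = 3.
If Player 2 plays b3, Player 1's expected payoff is (7/8)·8 + (1/8)·1 = 57/8.
Player 2 minimizes Player 1's payoff; the smallest is 1, so the best response is b1.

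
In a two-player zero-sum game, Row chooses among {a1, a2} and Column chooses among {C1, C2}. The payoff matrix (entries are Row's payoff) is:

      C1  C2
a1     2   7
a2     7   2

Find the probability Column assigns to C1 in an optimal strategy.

Row minima: a1 → 2, a2 → 2; maximin = 2.
Column maxima: C1 → 7, C2 → 7; minimax = 7.
2 ≠ 7, so there is no saddle point; optimal play is mixed.
Let Row play a1 with probability p. Expected payoff against C1: 2p + 7(1−p) = −5p + 7; against C2: 7p + 2(1−p) = 5p + 2.
Setting these equal: −5p + 7 = 5p + 2 ⇒ −10p = -5 ⇒ p = 1/2, and the value is (-5)·(1/2) + 7 = 9/2.
For Column: with q = P(C1), equating a1's and a2's payoffs gives −5q + 7 = 5q + 2 ⇒ q = 1/2.

1/2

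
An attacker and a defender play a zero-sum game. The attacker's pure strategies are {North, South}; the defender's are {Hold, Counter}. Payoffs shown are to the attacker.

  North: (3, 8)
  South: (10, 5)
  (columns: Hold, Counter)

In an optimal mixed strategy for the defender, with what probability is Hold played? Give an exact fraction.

Row minima: North → 3, South → 5; maximin = 5.
Column maxima: Hold → 10, Counter → 8; minimax = 8.
5 ≠ 8, so there is no saddle point; optimal play is mixed.
Let the attacker play North with probability p. Expected payoff against Hold: 3p + 10(1−p) = −7p + 10; against Counter: 8p + 5(1−p) = 3p + 5.
Setting these equal: −7p + 10 = 3p + 5 ⇒ −10p = -5 ⇒ p = 1/2, and the value is (-7)·(1/2) + 10 = 13/2.
For the defender: with q = P(Hold), equating North's and South's payoffs gives −5q + 8 = 5q + 5 ⇒ q = 3/10.

3/10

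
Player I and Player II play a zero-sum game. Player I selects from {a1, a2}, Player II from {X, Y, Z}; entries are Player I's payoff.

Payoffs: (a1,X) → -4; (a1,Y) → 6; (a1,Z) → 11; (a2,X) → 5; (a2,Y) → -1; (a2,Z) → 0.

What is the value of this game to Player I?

Row minima: a1 → -4, a2 → -1; maximin = -1.
Column maxima: X → 5, Y → 6, Z → 11; minimax = 5.
-1 ≠ 5, so there is no saddle point; optimal play is mixed.
Z is strictly dominated by Y (it gives Player I strictly more in every row), so Player II never plays it.
On the remaining 2×2 (a1, a2 vs X, Y):
Let Player I play a1 with probability p. Expected payoff against X: (-4)p + 5(1−p) = −9p + 5; against Y: 6p + (-1)(1−p) = 7p − 1.
Setting these equal: −9p + 5 = 7p − 1 ⇒ −16p = -6 ⇒ p = 3/8, and the value is (-9)·(3/8) + 5 = 13/8.
For Player II: with q = P(X), equating a1's and a2's payoffs gives −10q + 6 = 6q − 1 ⇒ q = 7/16.

13/8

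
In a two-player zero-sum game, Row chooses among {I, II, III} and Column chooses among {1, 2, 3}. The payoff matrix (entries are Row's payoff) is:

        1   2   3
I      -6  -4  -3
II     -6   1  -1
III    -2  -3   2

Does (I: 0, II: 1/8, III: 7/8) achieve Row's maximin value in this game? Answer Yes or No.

Yes

Against 1 this mix gives (1/8)·(-6) + (7/8)·(-2) = -5/2.
Against 2 this mix gives (1/8)·1 + (7/8)·(-3) = -5/2.
Against 3 this mix gives (1/8)·(-1) + (7/8)·2 = 13/8.
All of Column's active replies (1, 2) yield -5/2, and no column does worse for Row. The mix makes Column indifferent and guarantees -5/2, so it is optimal.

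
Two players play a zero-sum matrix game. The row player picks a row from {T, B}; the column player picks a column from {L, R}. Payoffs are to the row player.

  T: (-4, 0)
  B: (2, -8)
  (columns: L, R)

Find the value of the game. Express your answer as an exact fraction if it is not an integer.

Row minima: T → -4, B → -8; maximin = -4.
Column maxima: L → 2, R → 0; minimax = 0.
-4 ≠ 0, so there is no saddle point; optimal play is mixed.
Let the row player play T with probability p. Expected payoff against L: (-4)p + 2(1−p) = −6p + 2; against R: 0p + (-8)(1−p) = 8p − 8.
Setting these equal: −6p + 2 = 8p − 8 ⇒ −14p = -10 ⇒ p = 5/7, and the value is (-6)·(5/7) + 2 = -16/7.
For the column player: with q = P(L), equating T's and B's payoffs gives −4q = 10q − 8 ⇒ q = 4/7.

-16/7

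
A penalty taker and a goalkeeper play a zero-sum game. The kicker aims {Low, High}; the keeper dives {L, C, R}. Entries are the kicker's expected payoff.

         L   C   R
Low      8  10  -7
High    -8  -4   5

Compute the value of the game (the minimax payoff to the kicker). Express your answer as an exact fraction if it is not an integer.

Row minima: Low → -7, High → -8; maximin = -7.
Column maxima: L → 8, C → 10, R → 5; minimax = 5.
-7 ≠ 5, so there is no saddle point; optimal play is mixed.
C is strictly dominated by L (it gives the kicker strictly more in every row), so the keeper never plays it.
On the remaining 2×2 (Low, High vs L, R):
Let the kicker play Low with probability p. Expected payoff against L: 8p + (-8)(1−p) = 16p − 8; against R: (-7)p + 5(1−p) = −12p + 5.
Setting these equal: 16p − 8 = −12p + 5 ⇒ 28p = 13 ⇒ p = 13/28, and the value is (16)·(13/28) − 8 = -4/7.
For the keeper: with q = P(L), equating Low's and High's payoffs gives 15q − 7 = −13q + 5 ⇒ q = 3/7.

-4/7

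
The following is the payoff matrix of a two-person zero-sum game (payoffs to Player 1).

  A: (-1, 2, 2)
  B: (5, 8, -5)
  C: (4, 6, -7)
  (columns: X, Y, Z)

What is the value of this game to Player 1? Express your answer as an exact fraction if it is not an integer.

Row minima: A → -1, B → -5, C → -7; maximin = -1.
Column maxima: X → 5, Y → 8, Z → 2; minimax = 2.
-1 ≠ 2, so there is no saddle point; optimal play is mixed.
C is strictly dominated by B, so Player 1 never plays it.
Y is strictly dominated by X (it gives Player 1 strictly more in every row), so Player 2 never plays it.
On the remaining 2×2 (A, B vs X, Z):
Let Player 1 play A with probability p. Expected payoff against X: (-1)p + 5(1−p) = −6p + 5; against Z: 2p + (-5)(1−p) = 7p − 5.
Setting these equal: −6p + 5 = 7p − 5 ⇒ −13p = -10 ⇒ p = 10/13, and the value is (-6)·(10/13) + 5 = 5/13.
For Player 2: with q = P(X), equating A's and B's payoffs gives −3q + 2 = 10q − 5 ⇒ q = 7/13.

5/13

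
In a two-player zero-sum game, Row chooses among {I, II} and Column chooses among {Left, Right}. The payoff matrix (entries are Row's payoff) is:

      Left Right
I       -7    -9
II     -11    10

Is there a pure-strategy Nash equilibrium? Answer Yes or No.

No

Row minima: I → -9, II → -11; maximin = -9.
Column maxima: Left → -7, Right → 10; minimax = -7.
-9 ≠ -7, so no pure-strategy equilibrium exists.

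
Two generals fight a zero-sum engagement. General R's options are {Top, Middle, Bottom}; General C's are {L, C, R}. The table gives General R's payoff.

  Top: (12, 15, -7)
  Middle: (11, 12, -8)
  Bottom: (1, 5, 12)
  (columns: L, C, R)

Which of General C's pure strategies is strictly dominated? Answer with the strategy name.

C

L holds General R's payoff strictly below C in every row: 12 < 15, 11 < 12, 1 < 5.
So C is strictly dominated for General C.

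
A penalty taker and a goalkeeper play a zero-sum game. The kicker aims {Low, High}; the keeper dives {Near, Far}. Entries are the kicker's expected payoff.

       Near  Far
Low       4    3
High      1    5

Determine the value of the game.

17/5

Row minima: Low → 3, High → 1; maximin = 3.
Column maxima: Near → 4, Far → 5; minimax = 4.
3 ≠ 4, so there is no saddle point; optimal play is mixed.
Let the kicker play Low with probability p. Expected payoff against Near: 4p + 1(1−p) = 3p + 1; against Far: 3p + 5(1−p) = −2p + 5.
Setting these equal: 3p + 1 = −2p + 5 ⇒ 5p = 4 ⇒ p = 4/5, and the value is (3)·(4/5) + 1 = 17/5.
For the keeper: with q = P(Near), equating Low's and High's payoffs gives q + 3 = −4q + 5 ⇒ q = 2/5.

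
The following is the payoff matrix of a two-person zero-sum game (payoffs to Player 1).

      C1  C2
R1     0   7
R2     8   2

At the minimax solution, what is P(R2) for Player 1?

7/13

Row minima: R1 → 0, R2 → 2; maximin = 2.
Column maxima: C1 → 8, C2 → 7; minimax = 7.
2 ≠ 7, so there is no saddle point; optimal play is mixed.
Let Player 1 play R1 with probability p. Expected payoff against C1: 0p + 8(1−p) = −8p + 8; against C2: 7p + 2(1−p) = 5p + 2.
Setting these equal: −8p + 8 = 5p + 2 ⇒ −13p = -6 ⇒ p = 6/13, and the value is (-8)·(6/13) + 8 = 56/13.
For Player 2: with q = P(C1), equating R1's and R2's payoffs gives −7q + 7 = 6q + 2 ⇒ q = 5/13.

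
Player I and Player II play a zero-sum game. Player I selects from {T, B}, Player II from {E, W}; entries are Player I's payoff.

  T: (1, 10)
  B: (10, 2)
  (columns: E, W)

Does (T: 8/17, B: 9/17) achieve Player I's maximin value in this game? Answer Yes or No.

Yes

Against E this mix gives (8/17)·1 + (9/17)·10 = 98/17.
Against W this mix gives (8/17)·10 + (9/17)·2 = 98/17.
All of Player II's active replies (E, W) yield 98/17, and no column does worse for Player I. The mix makes Player II indifferent and guarantees 98/17, so it is optimal.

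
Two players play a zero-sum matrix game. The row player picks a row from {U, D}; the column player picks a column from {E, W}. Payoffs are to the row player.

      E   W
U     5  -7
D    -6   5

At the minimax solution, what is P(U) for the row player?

11/23

Row minima: U → -7, D → -6; maximin = -6.
Column maxima: E → 5, W → 5; minimax = 5.
-6 ≠ 5, so there is no saddle point; optimal play is mixed.
Let the row player play U with probability p. Expected payoff against E: 5p + (-6)(1−p) = 11p − 6; against W: (-7)p + 5(1−p) = −12p + 5.
Setting these equal: 11p − 6 = −12p + 5 ⇒ 23p = 11 ⇒ p = 11/23, and the value is (11)·(11/23) − 6 = -17/23.
For the column player: with q = P(E), equating U's and D's payoffs gives 12q − 7 = −11q + 5 ⇒ q = 12/23.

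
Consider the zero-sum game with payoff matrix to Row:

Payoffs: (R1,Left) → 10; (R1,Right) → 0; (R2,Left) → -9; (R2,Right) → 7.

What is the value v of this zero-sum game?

Row minima: R1 → 0, R2 → -9; maximin = 0.
Column maxima: Left → 10, Right → 7; minimax = 7.
0 ≠ 7, so there is no saddle point; optimal play is mixed.
Let Row play R1 with probability p. Expected payoff against Left: 10p + (-9)(1−p) = 19p − 9; against Right: 0p + 7(1−p) = −7p + 7.
Setting these equal: 19p − 9 = −7p + 7 ⇒ 26p = 16 ⇒ p = 8/13, and the value is (19)·(8/13) − 9 = 35/13.
For Column: with q = P(Left), equating R1's and R2's payoffs gives 10q = −16q + 7 ⇒ q = 7/26.

35/13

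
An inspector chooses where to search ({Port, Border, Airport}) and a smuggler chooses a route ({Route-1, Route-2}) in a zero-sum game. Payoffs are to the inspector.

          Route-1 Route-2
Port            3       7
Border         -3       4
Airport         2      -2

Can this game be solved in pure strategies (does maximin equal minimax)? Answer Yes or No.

Row minima: Port → 3, Border → -3, Airport → -2; maximin = 3.
Column maxima: Route-1 → 3, Route-2 → 7; minimax = 3.
maximin = minimax = 3, so a saddle point exists.

Yes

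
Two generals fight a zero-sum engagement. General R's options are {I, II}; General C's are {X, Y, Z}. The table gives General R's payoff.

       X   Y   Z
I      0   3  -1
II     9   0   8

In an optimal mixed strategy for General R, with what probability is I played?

2/3

Row minima: I → -1, II → 0; maximin = 0.
Column maxima: X → 9, Y → 3, Z → 8; minimax = 3.
0 ≠ 3, so there is no saddle point; optimal play is mixed.
X is strictly dominated by Z (it gives General R strictly more in every row), so General C never plays it.
On the remaining 2×2 (I, II vs Y, Z):
Let General R play I with probability p. Expected payoff against Y: 3p + 0(1−p) = 3p; against Z: (-1)p + 8(1−p) = −9p + 8.
Setting these equal: 3p = −9p + 8 ⇒ 12p = 8 ⇒ p = 2/3, and the value is (3)·(2/3) = 2.
For General C: with q = P(Y), equating I's and II's payoffs gives 4q − 1 = −8q + 8 ⇒ q = 3/4.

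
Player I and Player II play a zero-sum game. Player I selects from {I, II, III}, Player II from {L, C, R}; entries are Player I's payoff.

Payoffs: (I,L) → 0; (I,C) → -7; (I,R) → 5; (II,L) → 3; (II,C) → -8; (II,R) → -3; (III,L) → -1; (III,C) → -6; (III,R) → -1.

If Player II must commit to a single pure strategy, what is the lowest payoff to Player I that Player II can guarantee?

Column maxima: L → 3, C → -6, R → 5.
The smallest of these is -6.

-6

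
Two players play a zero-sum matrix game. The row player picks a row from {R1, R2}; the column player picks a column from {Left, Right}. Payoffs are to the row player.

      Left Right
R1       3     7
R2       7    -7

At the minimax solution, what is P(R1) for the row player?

7/9

Row minima: R1 → 3, R2 → -7; maximin = 3.
Column maxima: Left → 7, Right → 7; minimax = 7.
3 ≠ 7, so there is no saddle point; optimal play is mixed.
Let the row player play R1 with probability p. Expected payoff against Left: 3p + 7(1−p) = −4p + 7; against Right: 7p + (-7)(1−p) = 14p − 7.
Setting these equal: −4p + 7 = 14p − 7 ⇒ −18p = -14 ⇒ p = 7/9, and the value is (-4)·(7/9) + 7 = 35/9.
For the column player: with q = P(Left), equating R1's and R2's payoffs gives −4q + 7 = 14q − 7 ⇒ q = 7/9.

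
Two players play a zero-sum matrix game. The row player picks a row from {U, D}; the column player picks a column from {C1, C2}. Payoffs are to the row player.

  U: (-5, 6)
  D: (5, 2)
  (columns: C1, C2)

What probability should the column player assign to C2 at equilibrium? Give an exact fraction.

5/7

Row minima: U → -5, D → 2; maximin = 2.
Column maxima: C1 → 5, C2 → 6; minimax = 5.
2 ≠ 5, so there is no saddle point; optimal play is mixed.
Let the row player play U with probability p. Expected payoff against C1: (-5)p + 5(1−p) = −10p + 5; against C2: 6p + 2(1−p) = 4p + 2.
Setting these equal: −10p + 5 = 4p + 2 ⇒ −14p = -3 ⇒ p = 3/14, and the value is (-10)·(3/14) + 5 = 20/7.
For the column player: with q = P(C1), equating U's and D's payoffs gives −11q + 6 = 3q + 2 ⇒ q = 2/7.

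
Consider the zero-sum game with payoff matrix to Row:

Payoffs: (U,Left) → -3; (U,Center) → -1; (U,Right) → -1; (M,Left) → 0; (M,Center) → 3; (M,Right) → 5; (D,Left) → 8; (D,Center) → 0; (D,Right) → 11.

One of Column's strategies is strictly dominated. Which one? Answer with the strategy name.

Left holds Row's payoff strictly below Right in every row: -3 < -1, 0 < 5, 8 < 11.
So Right is strictly dominated for Column.

Right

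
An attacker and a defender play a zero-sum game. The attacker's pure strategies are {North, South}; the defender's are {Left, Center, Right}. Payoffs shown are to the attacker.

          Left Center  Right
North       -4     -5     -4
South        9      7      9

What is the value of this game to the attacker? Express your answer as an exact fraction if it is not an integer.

7

Row minima: North → -5, South → 7; maximin = 7.
Column maxima: Left → 9, Center → 7, Right → 9; minimax = 7.
Since maximin = minimax = 7, there is a saddle point and the value is 7.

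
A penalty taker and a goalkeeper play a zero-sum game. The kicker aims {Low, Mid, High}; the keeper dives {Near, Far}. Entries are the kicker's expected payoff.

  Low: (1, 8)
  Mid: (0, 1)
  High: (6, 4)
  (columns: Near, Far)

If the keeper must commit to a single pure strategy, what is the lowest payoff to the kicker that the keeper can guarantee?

Column maxima: Near → 6, Far → 8.
The smallest of these is 6.

6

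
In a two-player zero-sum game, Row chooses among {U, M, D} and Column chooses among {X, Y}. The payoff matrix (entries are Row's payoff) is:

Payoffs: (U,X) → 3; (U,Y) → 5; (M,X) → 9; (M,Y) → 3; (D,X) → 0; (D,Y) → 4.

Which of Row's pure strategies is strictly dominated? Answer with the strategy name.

U gives a strictly higher payoff than D against every column: 3 > 0, 5 > 4.
So D is strictly dominated and Row never plays it.

D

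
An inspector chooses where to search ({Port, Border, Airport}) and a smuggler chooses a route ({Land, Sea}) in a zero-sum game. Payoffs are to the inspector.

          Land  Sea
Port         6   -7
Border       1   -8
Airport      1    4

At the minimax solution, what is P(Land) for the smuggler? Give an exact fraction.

Row minima: Port → -7, Border → -8, Airport → 1; maximin = 1.
Column maxima: Land → 6, Sea → 4; minimax = 4.
1 ≠ 4, so there is no saddle point; optimal play is mixed.
Border is strictly dominated by Port, so the inspector never plays it.
On the remaining 2×2 (Port, Airport vs Land, Sea):
Let the inspector play Port with probability p. Expected payoff against Land: 6p + 1(1−p) = 5p + 1; against Sea: (-7)p + 4(1−p) = −11p + 4.
Setting these equal: 5p + 1 = −11p + 4 ⇒ 16p = 3 ⇒ p = 3/16, and the value is (5)·(3/16) + 1 = 31/16.
For the smuggler: with q = P(Land), equating Port's and Airport's payoffs gives 13q − 7 = −3q + 4 ⇒ q = 11/16.

11/16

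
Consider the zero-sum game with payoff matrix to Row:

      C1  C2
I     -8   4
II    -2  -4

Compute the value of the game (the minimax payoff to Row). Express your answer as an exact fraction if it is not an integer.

-20/7

Row minima: I → -8, II → -4; maximin = -4.
Column maxima: C1 → -2, C2 → 4; minimax = -2.
-4 ≠ -2, so there is no saddle point; optimal play is mixed.
Let Row play I with probability p. Expected payoff against C1: (-8)p + (-2)(1−p) = −6p − 2; against C2: 4p + (-4)(1−p) = 8p − 4.
Setting these equal: −6p − 2 = 8p − 4 ⇒ −14p = -2 ⇒ p = 1/7, and the value is (-6)·(1/7) − 2 = -20/7.
For Column: with q = P(C1), equating I's and II's payoffs gives −12q + 4 = 2q − 4 ⇒ q = 4/7.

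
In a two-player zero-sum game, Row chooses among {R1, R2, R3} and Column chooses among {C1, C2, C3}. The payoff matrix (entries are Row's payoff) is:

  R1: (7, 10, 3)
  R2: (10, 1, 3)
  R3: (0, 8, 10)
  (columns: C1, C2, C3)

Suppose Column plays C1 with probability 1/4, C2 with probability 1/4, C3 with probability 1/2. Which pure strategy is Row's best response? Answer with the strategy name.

Expected payoff of R1: (1/4)·7 + (1/4)·10 + (1/2)·3 = 23/4.
Expected payoff of R2: (1/4)·10 + (1/4)·1 + (1/2)·3 = 17/4.
Expected payoff of R3: (1/4)·0 + (1/4)·8 + (1/2)·10 = 7.
The largest is 7, so Row's best response is R3.

R3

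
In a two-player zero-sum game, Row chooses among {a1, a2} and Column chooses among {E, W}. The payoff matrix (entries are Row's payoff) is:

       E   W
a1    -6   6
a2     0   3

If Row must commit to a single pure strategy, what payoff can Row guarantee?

Row minima: a1 → -6, a2 → 0.
The best of these is 0.

0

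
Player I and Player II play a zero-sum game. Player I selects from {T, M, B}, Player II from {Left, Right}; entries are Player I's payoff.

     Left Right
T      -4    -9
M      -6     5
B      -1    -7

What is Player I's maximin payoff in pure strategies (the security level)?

-6

Row minima: T → -9, M → -6, B → -7.
The best of these is -6.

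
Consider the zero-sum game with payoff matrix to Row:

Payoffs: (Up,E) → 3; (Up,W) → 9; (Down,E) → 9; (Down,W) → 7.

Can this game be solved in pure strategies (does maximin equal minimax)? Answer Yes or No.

Row minima: Up → 3, Down → 7; maximin = 7.
Column maxima: E → 9, W → 9; minimax = 9.
7 ≠ 9, so no pure-strategy equilibrium exists.

No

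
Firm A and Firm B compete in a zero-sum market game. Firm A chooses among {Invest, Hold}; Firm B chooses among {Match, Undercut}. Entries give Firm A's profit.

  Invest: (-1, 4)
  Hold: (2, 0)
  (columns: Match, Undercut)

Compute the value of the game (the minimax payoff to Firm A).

Row minima: Invest → -1, Hold → 0; maximin = 0.
Column maxima: Match → 2, Undercut → 4; minimax = 2.
0 ≠ 2, so there is no saddle point; optimal play is mixed.
Let Firm A play Invest with probability p. Expected payoff against Match: (-1)p + 2(1−p) = −3p + 2; against Undercut: 4p + 0(1−p) = 4p.
Setting these equal: −3p + 2 = 4p ⇒ −7p = -2 ⇒ p = 2/7, and the value is (-3)·(2/7) + 2 = 8/7.
For Firm B: with q = P(Match), equating Invest's and Hold's payoffs gives −5q + 4 = 2q ⇒ q = 4/7.

8/7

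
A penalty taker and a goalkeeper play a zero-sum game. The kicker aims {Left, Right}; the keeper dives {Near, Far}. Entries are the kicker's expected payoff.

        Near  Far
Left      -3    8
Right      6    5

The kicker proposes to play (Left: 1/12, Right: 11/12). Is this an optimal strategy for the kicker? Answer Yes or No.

Against Near this mix gives (1/12)·(-3) + (11/12)·6 = 21/4.
Against Far this mix gives (1/12)·8 + (11/12)·5 = 21/4.
All of the keeper's active replies (Near, Far) yield 21/4, and no column does worse for the kicker. The mix makes the keeper indifferent and guarantees 21/4, so it is optimal.

Yes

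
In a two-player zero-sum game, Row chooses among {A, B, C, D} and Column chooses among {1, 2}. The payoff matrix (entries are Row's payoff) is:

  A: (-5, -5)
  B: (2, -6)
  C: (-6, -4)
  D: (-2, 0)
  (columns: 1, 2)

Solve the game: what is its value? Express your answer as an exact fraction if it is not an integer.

-6/5

Row minima: A → -5, B → -6, C → -6, D → -2; maximin = -2.
Column maxima: 1 → 2, 2 → 0; minimax = 0.
-2 ≠ 0, so there is no saddle point; optimal play is mixed.
A is strictly dominated by D, so Row never plays it.
C is strictly dominated by D, so Row never plays it.
On the remaining 2×2 (B, D vs 1, 2):
Let Row play B with probability p. Expected payoff against 1: 2p + (-2)(1−p) = 4p − 2; against 2: (-6)p + 0(1−p) = −6p.
Setting these equal: 4p − 2 = −6p ⇒ 10p = 2 ⇒ p = 1/5, and the value is (4)·(1/5) − 2 = -6/5.
For Column: with q = P(1), equating B's and D's payoffs gives 8q − 6 = −2q ⇒ q = 3/5.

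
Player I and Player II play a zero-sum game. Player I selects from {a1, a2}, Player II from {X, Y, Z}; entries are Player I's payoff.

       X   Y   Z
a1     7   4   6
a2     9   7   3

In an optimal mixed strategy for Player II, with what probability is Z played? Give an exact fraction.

1/2

Row minima: a1 → 4, a2 → 3; maximin = 4.
Column maxima: X → 9, Y → 7, Z → 6; minimax = 6.
4 ≠ 6, so there is no saddle point; optimal play is mixed.
X is strictly dominated by Y (it gives Player I strictly more in every row), so Player II never plays it.
On the remaining 2×2 (a1, a2 vs Y, Z):
Let Player I play a1 with probability p. Expected payoff against Y: 4p + 7(1−p) = −3p + 7; against Z: 6p + 3(1−p) = 3p + 3.
Setting these equal: −3p + 7 = 3p + 3 ⇒ −6p = -4 ⇒ p = 2/3, and the value is (-3)·(2/3) + 7 = 5.
For Player II: with q = P(Y), equating a1's and a2's payoffs gives −2q + 6 = 4q + 3 ⇒ q = 1/2.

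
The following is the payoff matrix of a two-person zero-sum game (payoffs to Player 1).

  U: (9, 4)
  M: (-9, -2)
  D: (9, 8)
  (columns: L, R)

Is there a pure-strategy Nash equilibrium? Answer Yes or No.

Yes

Row minima: U → 4, M → -9, D → 8; maximin = 8.
Column maxima: L → 9, R → 8; minimax = 8.
maximin = minimax = 8, so a saddle point exists.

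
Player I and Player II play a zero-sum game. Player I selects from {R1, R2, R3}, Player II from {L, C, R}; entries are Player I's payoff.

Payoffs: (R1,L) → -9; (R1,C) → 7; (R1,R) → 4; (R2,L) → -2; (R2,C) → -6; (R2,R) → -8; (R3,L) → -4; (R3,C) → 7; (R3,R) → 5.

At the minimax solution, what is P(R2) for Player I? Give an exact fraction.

Row minima: R1 → -9, R2 → -8, R3 → -4; maximin = -4.
Column maxima: L → -2, C → 7, R → 5; minimax = -2.
-4 ≠ -2, so there is no saddle point; optimal play is mixed.
C is strictly dominated by R (it gives Player I strictly more in every row), so Player II never plays it.
With C eliminated, R1 is strictly dominated by R3 (R3 gives Player I strictly more in every remaining column), so Player I never plays it.
On the remaining 2×2 (R2, R3 vs L, R):
Let Player I play R2 with probability p. Expected payoff against L: (-2)p + (-4)(1−p) = 2p − 4; against R: (-8)p + 5(1−p) = −13p + 5.
Setting these equal: 2p − 4 = −13p + 5 ⇒ 15p = 9 ⇒ p = 3/5, and the value is (2)·(3/5) − 4 = -14/5.
For Player II: with q = P(L), equating R2's and R3's payoffs gives 6q − 8 = −9q + 5 ⇒ q = 13/15.

3/5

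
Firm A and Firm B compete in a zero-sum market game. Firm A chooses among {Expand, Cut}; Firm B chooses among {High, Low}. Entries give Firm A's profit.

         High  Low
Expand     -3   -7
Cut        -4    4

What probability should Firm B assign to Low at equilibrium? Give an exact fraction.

Row minima: Expand → -7, Cut → -4; maximin = -4.
Column maxima: High → -3, Low → 4; minimax = -3.
-4 ≠ -3, so there is no saddle point; optimal play is mixed.
Let Firm A play Expand with probability p. Expected payoff against High: (-3)p + (-4)(1−p) = p − 4; against Low: (-7)p + 4(1−p) = −11p + 4.
Setting these equal: p − 4 = −11p + 4 ⇒ 12p = 8 ⇒ p = 2/3, and the value is (1)·(2/3) − 4 = -10/3.
For Firm B: with q = P(High), equating Expand's and Cut's payoffs gives 4q − 7 = −8q + 4 ⇒ q = 11/12.

1/12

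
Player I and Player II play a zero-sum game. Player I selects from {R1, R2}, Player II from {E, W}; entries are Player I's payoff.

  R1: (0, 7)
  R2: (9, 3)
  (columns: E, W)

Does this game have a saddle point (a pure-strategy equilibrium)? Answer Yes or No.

Row minima: R1 → 0, R2 → 3; maximin = 3.
Column maxima: E → 9, W → 7; minimax = 7.
3 ≠ 7, so no pure-strategy equilibrium exists.

No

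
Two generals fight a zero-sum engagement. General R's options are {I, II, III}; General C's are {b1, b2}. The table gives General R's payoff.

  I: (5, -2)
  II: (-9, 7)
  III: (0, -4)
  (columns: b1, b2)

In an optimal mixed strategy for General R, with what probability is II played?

7/23

Row minima: I → -2, II → -9, III → -4; maximin = -2.
Column maxima: b1 → 5, b2 → 7; minimax = 5.
-2 ≠ 5, so there is no saddle point; optimal play is mixed.
III is strictly dominated by I, so General R never plays it.
On the remaining 2×2 (I, II vs b1, b2):
Let General R play I with probability p. Expected payoff against b1: 5p + (-9)(1−p) = 14p − 9; against b2: (-2)p + 7(1−p) = −9p + 7.
Setting these equal: 14p − 9 = −9p + 7 ⇒ 23p = 16 ⇒ p = 16/23, and the value is (14)·(16/23) − 9 = 17/23.
For General C: with q = P(b1), equating I's and II's payoffs gives 7q − 2 = −16q + 7 ⇒ q = 9/23.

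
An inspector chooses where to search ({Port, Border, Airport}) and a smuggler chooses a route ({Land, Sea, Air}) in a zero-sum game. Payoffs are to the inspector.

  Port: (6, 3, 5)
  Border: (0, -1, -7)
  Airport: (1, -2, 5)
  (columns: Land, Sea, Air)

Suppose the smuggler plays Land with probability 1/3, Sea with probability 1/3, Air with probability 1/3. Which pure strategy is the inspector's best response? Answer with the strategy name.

Port

Expected payoff of Port: (1/3)·6 + (1/3)·3 + (1/3)·5 = 14/3.
Expected payoff of Border: (1/3)·0 + (1/3)·(-1) + (1/3)·(-7) = -8/3.
Expected payoff of Airport: (1/3)·1 + (1/3)·(-2) + (1/3)·5 = 4/3.
The largest is 14/3, so the inspector's best response is Port.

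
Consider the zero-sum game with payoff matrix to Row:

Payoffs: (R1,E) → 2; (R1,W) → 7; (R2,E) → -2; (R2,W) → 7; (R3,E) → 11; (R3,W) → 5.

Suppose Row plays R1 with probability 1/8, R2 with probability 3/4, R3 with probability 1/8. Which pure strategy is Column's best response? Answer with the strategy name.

If Column plays E, Row's expected payoff is (1/8)·2 + (3/4)·(-2) + (1/8)·11 = 1/8.
If Column plays W, Row's expected payoff is (1/8)·7 + (3/4)·7 + (1/8)·5 = 27/4.
Column minimizes Row's payoff; the smallest is 1/8, so the best response is E.

E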